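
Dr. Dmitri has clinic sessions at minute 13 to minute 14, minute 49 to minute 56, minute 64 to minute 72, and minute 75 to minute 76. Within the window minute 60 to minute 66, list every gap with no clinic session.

minute 60 to minute 64

After merging, the occupied span is minute 13 to minute 14, minute 49 to minute 56, minute 64 to minute 72, minute 75 to minute 76.
Gaps within minute 60 to minute 66: minute 60 to minute 64.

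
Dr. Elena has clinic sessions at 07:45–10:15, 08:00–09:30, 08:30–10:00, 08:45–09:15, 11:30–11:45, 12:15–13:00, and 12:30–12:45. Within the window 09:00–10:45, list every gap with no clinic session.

Covered (merged): 07:45-10:15, 11:30-11:45, 12:15-13:00.
Complement within 09:00-10:45: 10:15-10:45.

10:15-10:45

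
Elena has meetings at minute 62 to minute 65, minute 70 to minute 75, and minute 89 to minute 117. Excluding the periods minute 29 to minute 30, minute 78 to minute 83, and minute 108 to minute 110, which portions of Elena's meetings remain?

minute 62 to minute 65, minute 70 to minute 75, minute 89 to minute 108, minute 110 to minute 117

minute 62 to minute 65 is untouched.
minute 70 to minute 75 is untouched.
minute 89 to minute 117 with B removed leaves minute 89 to minute 108, minute 110 to minute 117.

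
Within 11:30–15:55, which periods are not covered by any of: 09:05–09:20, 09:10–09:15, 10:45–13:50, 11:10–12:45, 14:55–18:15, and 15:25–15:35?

After merging, the occupied span is 09:05–09:20, 10:45–13:50, 14:55–18:15.
Gaps within 11:30–15:55: 13:50–14:55.

13:50–14:55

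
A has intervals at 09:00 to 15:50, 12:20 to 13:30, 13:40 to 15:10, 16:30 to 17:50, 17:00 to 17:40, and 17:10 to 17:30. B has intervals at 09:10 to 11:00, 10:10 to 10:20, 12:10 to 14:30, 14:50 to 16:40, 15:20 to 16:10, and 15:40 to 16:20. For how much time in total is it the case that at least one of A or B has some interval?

8 h 50 min

Merge the first list: 09:00–15:50, 16:30–17:50.
Merge the second list: 09:10–11:00, 12:10–14:30, 14:50–16:40.
A ∪ B = 09:00–17:50.
Total: 8 h 50 min.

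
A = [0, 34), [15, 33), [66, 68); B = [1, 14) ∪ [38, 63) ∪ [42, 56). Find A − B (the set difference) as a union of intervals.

[0, 1) ∪ [14, 34) ∪ [66, 68)

First set merges to [0, 34), [66, 68).
Second set merges to [1, 14), [38, 63).
[0, 34) with B removed leaves [0, 1), [14, 34).
[66, 68) is untouched.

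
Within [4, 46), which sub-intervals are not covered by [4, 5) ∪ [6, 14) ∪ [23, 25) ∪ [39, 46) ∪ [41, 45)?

[5, 6) ∪ [14, 23) ∪ [25, 39)

Covered (merged): [4, 5), [6, 14), [23, 25), [39, 46).
Complement within [4, 46): [5, 6), [14, 23), [25, 39).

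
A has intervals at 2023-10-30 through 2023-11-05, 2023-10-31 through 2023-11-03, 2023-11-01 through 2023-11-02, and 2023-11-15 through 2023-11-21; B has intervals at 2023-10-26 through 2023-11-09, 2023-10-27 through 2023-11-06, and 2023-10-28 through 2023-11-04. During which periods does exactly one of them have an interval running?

2023-10-26 through 2023-10-29, 2023-11-06 through 2023-11-09, 2023-11-15 through 2023-11-21

Merge the first list: 2023-10-30 through 2023-11-05, 2023-11-15 through 2023-11-21.
Merge the second list: 2023-10-26 through 2023-11-09.
A \ B = 2023-11-15 through 2023-11-21.
B \ A = 2023-10-26 through 2023-10-29, 2023-11-06 through 2023-11-09.
Union of the two gives the symmetric difference.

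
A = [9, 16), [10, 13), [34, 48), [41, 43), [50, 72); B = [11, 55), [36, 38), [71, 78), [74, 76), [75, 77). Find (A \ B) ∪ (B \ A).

[9, 11) ∪ [16, 34) ∪ [48, 50) ∪ [55, 71) ∪ [72, 78)

Merge the first list: [9, 16), [34, 48), [50, 72).
Merge the second list: [11, 55), [71, 78).
A \ B = [9, 11), [55, 71).
B \ A = [16, 34), [48, 50), [72, 78).
Union of the two gives the symmetric difference.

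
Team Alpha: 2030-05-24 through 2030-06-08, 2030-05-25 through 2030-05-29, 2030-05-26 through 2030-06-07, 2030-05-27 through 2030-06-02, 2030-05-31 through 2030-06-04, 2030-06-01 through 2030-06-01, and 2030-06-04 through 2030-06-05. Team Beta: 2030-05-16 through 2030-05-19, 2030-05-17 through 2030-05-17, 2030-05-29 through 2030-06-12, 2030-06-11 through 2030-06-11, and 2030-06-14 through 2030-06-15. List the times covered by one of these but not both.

Merge the first list: 2030-05-24 through 2030-06-08.
Merge the second list: 2030-05-16 through 2030-05-19, 2030-05-29 through 2030-06-12, 2030-06-14 through 2030-06-15.
Only in the first: 2030-05-24 through 2030-05-28.
Only in the second: 2030-05-16 through 2030-05-19, 2030-06-09 through 2030-06-12, 2030-06-14 through 2030-06-15.
Together these are the periods covered by exactly one.

2030-05-16 through 2030-05-19, 2030-05-24 through 2030-05-28, 2030-06-09 through 2030-06-12, 2030-06-14 through 2030-06-15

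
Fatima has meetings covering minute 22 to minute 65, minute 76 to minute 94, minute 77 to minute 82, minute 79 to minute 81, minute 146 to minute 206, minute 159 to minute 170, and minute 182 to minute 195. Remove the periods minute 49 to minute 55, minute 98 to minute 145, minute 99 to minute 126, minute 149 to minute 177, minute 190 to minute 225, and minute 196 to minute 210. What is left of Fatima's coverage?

Merge the first list: minute 22 to minute 65, minute 76 to minute 94, minute 146 to minute 206.
Merge the second list: minute 49 to minute 55, minute 98 to minute 145, minute 149 to minute 177, minute 190 to minute 225.
minute 22 to minute 65 minus B → minute 22 to minute 49, minute 55 to minute 65.
minute 76 to minute 94: no B overlap → unchanged.
minute 146 to minute 206 minus B → minute 146 to minute 149, minute 177 to minute 190.

minute 22 to minute 49, minute 55 to minute 65, minute 76 to minute 94, minute 146 to minute 149, minute 177 to minute 190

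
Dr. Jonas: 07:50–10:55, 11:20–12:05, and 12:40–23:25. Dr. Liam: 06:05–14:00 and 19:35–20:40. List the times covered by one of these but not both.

A but not B: 14:00–19:35, 20:40–23:25.
B but not A: 06:05–07:50, 10:55–11:20, 12:05–12:40.
Combining gives A △ B.

06:05–07:50, 10:55–11:20, 12:05–12:40, 14:00–19:35, 20:40–23:25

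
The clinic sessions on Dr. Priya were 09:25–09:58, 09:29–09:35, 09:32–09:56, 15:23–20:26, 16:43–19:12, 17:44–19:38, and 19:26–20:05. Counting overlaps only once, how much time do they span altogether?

Merged: 09:25–09:58, 15:23–20:26.
Lengths: 33 min + 5 h 3 min = 5 h 36 min.

5 h 36 min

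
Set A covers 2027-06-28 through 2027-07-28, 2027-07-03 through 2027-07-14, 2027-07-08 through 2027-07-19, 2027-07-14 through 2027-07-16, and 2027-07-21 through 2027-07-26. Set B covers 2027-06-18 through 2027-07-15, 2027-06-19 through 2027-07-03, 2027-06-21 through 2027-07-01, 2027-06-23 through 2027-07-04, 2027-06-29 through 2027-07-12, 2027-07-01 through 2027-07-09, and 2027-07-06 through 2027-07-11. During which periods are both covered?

2027-06-28 through 2027-07-15

A, merged: 2027-06-28 through 2027-07-28.
B, merged: 2027-06-18 through 2027-07-15.
2027-06-28 through 2027-07-28 ∩ B → 2027-06-28 through 2027-07-15.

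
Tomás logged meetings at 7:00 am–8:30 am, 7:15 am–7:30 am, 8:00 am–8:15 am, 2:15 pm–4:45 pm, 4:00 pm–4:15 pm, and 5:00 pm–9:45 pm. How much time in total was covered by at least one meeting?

Merged: 7:00 am–8:30 am, 2:15 pm–4:45 pm, 5:00 pm–9:45 pm.
Lengths: 1 h 30 min + 2 h 30 min + 4 h 45 min = 8 h 45 min.

8 h 45 min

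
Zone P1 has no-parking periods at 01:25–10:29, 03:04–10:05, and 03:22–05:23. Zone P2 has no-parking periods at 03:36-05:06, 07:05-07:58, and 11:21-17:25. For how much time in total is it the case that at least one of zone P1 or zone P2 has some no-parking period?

Merge the first list: 01:25–10:29.
A ∪ B = 01:25–10:29, 11:21–17:25.
Total: 9 h 4 min + 6 h 4 min = 15 h 8 min.

15 h 8 min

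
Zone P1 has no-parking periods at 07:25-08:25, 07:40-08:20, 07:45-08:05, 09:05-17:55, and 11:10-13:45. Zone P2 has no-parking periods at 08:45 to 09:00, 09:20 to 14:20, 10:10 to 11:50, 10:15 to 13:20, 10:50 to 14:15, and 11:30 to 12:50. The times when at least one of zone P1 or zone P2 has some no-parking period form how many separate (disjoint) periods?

Merge the first list: 07:25–08:25, 09:05–17:55.
Merge the second list: 08:45–09:00, 09:20–14:20.
A ∪ B = 07:25–08:25, 08:45–09:00, 09:05–17:55.
That is 3 disjoint pieces.

3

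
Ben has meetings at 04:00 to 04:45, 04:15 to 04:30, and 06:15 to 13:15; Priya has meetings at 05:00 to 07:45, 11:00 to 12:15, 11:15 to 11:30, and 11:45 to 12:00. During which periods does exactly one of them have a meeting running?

First set merges to 04:00–04:45, 06:15–13:15.
Second set merges to 05:00–07:45, 11:00–12:15.
A but not B: 04:00–04:45, 07:45–11:00, 12:15–13:15.
B but not A: 05:00–06:15.
Combining gives A △ B.

04:00–04:45, 05:00–06:15, 07:45–11:00, 12:15–13:15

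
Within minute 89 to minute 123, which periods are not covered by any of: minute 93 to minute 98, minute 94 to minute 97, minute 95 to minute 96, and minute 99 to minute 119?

minute 89 to minute 93, minute 98 to minute 99, minute 119 to minute 123

Covered (merged): minute 93 to minute 98, minute 99 to minute 119.
Complement within minute 89 to minute 123: minute 89 to minute 93, minute 98 to minute 99, minute 119 to minute 123.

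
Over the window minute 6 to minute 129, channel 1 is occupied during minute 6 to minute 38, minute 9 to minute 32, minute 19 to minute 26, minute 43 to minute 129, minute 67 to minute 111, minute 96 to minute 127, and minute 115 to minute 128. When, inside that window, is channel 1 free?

minute 38 to minute 43

After merging, the occupied span is minute 6 to minute 38, minute 43 to minute 129.
Gaps within minute 6 to minute 129: minute 38 to minute 43.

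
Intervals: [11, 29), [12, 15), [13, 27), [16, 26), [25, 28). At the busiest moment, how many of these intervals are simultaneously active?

4

Walk the sorted start/end points keeping a running depth.
The depth first hits 4 at 25.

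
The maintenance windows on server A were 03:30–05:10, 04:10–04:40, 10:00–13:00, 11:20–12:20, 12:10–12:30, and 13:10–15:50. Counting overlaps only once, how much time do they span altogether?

7 h 20 min

Merged: 03:30-05:10, 10:00-13:00, 13:10-15:50.
Lengths: 1 h 40 min + 3 h + 2 h 40 min = 7 h 20 min.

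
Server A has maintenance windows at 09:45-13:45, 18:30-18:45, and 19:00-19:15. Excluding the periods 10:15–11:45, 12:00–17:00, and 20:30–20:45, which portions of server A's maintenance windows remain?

09:45-10:15, 11:45-12:00, 18:30-18:45, 19:00-19:15

09:45-13:45 \ B = 09:45-10:15, 11:45-12:00.
18:30-18:45: nothing removed.
19:00-19:15: nothing removed.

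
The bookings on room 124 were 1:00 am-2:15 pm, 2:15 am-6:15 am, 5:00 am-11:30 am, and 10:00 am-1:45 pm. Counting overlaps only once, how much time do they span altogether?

13 h 15 min

Merged: 1:00 am–2:15 pm.
Length: 13 h 15 min.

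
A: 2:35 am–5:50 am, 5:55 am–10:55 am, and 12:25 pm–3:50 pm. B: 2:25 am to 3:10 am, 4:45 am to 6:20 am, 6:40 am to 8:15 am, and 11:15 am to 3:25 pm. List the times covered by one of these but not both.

2:25 am–2:35 am, 3:10 am–4:45 am, 5:50 am–5:55 am, 6:20 am–6:40 am, 8:15 am–10:55 am, 11:15 am–12:25 pm, 3:25 pm–3:50 pm

A but not B: 3:10 am–4:45 am, 6:20 am–6:40 am, 8:15 am–10:55 am, 3:25 pm–3:50 pm.
B but not A: 2:25 am–2:35 am, 5:50 am–5:55 am, 11:15 am–12:25 pm.
Combining gives A △ B.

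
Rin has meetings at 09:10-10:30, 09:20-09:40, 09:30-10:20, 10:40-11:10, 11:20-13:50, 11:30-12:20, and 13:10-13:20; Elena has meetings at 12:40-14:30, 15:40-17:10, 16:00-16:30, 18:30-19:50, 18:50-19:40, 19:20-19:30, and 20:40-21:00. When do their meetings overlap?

Merge the first list: 09:10–10:30, 10:40–11:10, 11:20–13:50.
Merge the second list: 12:40–14:30, 15:40–17:10, 18:30–19:50, 20:40–21:00.
09:10–10:30 meets no B interval.
10:40–11:10 meets no B interval.
11:20–13:50 ∩ B → 12:40–13:50.

12:40–13:50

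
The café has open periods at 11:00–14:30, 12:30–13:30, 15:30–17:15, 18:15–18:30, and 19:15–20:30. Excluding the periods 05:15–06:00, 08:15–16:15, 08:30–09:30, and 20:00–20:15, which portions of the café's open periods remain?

Merge the first list: 11:00–14:30, 15:30–17:15, 18:15–18:30, 19:15–20:30.
Merge the second list: 05:15–06:00, 08:15–16:15, 20:00–20:15.
11:00–14:30 lies entirely inside B → drops out.
15:30–17:15 with B removed leaves 16:15–17:15.
18:15–18:30 is untouched.
19:15–20:30 with B removed leaves 19:15–20:00, 20:15–20:30.

16:15–17:15, 18:15–18:30, 19:15–20:00, 20:15–20:30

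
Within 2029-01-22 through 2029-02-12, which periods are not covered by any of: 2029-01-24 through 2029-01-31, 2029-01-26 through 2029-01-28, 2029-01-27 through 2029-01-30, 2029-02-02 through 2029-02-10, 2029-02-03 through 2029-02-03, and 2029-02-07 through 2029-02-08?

2029-01-22 through 2029-01-23, 2029-02-01 through 2029-02-01, 2029-02-11 through 2029-02-12

Covered (merged): 2029-01-24 through 2029-01-31, 2029-02-02 through 2029-02-10.
Gaps within 2029-01-22 through 2029-02-12: 2029-01-22 through 2029-01-23, 2029-02-01 through 2029-02-01, 2029-02-11 through 2029-02-12.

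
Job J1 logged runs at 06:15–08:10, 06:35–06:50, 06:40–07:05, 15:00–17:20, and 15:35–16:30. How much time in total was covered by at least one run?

Merged: 06:15-08:10, 15:00-17:20.
Lengths: 1 h 55 min + 2 h 20 min = 4 h 15 min.

4 h 15 min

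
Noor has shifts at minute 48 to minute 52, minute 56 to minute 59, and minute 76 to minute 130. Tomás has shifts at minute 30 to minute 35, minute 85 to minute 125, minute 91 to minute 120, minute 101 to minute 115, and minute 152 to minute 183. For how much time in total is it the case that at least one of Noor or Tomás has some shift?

97 minutes

Second set merges to minute 30 to minute 35, minute 85 to minute 125, minute 152 to minute 183.
A ∪ B = minute 30 to minute 35, minute 48 to minute 52, minute 56 to minute 59, minute 76 to minute 130, minute 152 to minute 183.
Total: 5 minutes + 4 minutes + 3 minutes + 54 minutes + 31 minutes = 97 minutes.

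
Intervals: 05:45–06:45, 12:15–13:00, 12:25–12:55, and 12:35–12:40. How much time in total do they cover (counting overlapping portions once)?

1 h 45 min

Merged: 05:45–06:45, 12:15–13:00.
Lengths: 1 h + 45 min = 1 h 45 min.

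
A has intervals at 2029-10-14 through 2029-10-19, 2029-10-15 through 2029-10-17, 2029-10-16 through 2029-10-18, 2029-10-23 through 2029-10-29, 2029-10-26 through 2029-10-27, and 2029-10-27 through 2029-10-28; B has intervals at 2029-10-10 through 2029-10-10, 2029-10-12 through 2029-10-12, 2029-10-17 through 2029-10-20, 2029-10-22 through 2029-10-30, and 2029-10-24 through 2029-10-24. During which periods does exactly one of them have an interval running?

A, merged: 2029-10-14 through 2029-10-19, 2029-10-23 through 2029-10-29.
B, merged: 2029-10-10 through 2029-10-10, 2029-10-12 through 2029-10-12, 2029-10-17 through 2029-10-20, 2029-10-22 through 2029-10-30.
A but not B: 2029-10-14 through 2029-10-16.
B but not A: 2029-10-10 through 2029-10-10, 2029-10-12 through 2029-10-12, 2029-10-20 through 2029-10-20, 2029-10-22 through 2029-10-22, 2029-10-30 through 2029-10-30.
Combining gives A △ B.

2029-10-10 through 2029-10-10, 2029-10-12 through 2029-10-12, 2029-10-14 through 2029-10-16, 2029-10-20 through 2029-10-20, 2029-10-22 through 2029-10-22, 2029-10-30 through 2029-10-30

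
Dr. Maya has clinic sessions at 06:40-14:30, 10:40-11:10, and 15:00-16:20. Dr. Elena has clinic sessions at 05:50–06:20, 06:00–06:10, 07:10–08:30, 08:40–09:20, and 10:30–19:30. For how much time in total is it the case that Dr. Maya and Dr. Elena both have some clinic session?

A, merged: 06:40–14:30, 15:00–16:20.
B, merged: 05:50–06:20, 07:10–08:30, 08:40–09:20, 10:30–19:30.
A ∩ B = 07:10–08:30, 08:40–09:20, 10:30–14:30, 15:00–16:20.
Total: 1 h 20 min + 40 min + 4 h + 1 h 20 min = 7 h 20 min.

7 h 20 min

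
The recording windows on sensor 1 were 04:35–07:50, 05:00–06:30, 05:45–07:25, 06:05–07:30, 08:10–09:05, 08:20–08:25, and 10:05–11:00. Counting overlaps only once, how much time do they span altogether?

Merged: 04:35–07:50, 08:10–09:05, 10:05–11:00.
Lengths: 3 h 15 min + 55 min + 55 min = 5 h 5 min.

5 h 5 min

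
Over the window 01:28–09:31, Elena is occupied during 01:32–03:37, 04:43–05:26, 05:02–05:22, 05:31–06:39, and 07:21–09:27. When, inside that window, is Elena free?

Covered (merged): 01:32–03:37, 04:43–05:26, 05:31–06:39, 07:21–09:27.
Gaps within 01:28–09:31: 01:28–01:32, 03:37–04:43, 05:26–05:31, 06:39–07:21, 09:27–09:31.

01:28–01:32, 03:37–04:43, 05:26–05:31, 06:39–07:21, 09:27–09:31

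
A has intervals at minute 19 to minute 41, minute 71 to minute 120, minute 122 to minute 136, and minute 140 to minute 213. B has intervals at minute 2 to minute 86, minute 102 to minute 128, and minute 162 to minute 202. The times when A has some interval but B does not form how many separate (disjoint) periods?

A \ B = minute 86 to minute 102, minute 128 to minute 136, minute 140 to minute 162, minute 202 to minute 213.
That is 4 disjoint pieces.

4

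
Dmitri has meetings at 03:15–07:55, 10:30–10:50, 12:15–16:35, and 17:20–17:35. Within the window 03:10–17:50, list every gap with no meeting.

03:10–03:15, 07:55–10:30, 10:50–12:15, 16:35–17:20, 17:35–17:50

Covered (merged): 03:15–07:55, 10:30–10:50, 12:15–16:35, 17:20–17:35.
Uncovered inside 03:10–17:50: 03:10–03:15, 07:55–10:30, 10:50–12:15, 16:35–17:20, 17:35–17:50.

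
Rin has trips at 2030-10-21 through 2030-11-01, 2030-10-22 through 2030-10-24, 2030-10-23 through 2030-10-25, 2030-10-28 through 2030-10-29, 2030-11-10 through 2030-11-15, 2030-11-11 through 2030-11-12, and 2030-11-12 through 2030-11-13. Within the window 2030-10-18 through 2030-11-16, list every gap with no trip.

2030-10-18 through 2030-10-20, 2030-11-02 through 2030-11-09, 2030-11-16 through 2030-11-16

After merging, the occupied span is 2030-10-21 through 2030-11-01, 2030-11-10 through 2030-11-15.
Gaps within 2030-10-18 through 2030-11-16: 2030-10-18 through 2030-10-20, 2030-11-02 through 2030-11-09, 2030-11-16 through 2030-11-16.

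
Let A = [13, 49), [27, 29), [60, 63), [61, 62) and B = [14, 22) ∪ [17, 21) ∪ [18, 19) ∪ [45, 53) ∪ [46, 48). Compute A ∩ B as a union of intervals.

A, merged: [13, 49), [60, 63).
B, merged: [14, 22), [45, 53).
[13, 49) meets the second set on [14, 22), [45, 49).
[60, 63): no overlap with the second set.

[14, 22) ∪ [45, 49)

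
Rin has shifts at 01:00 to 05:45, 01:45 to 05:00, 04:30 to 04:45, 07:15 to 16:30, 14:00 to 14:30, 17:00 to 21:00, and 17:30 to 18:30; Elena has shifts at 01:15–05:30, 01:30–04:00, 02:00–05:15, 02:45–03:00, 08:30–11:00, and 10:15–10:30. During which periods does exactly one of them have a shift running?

01:00-01:15, 05:30-05:45, 07:15-08:30, 11:00-16:30, 17:00-21:00

Merge the first list: 01:00-05:45, 07:15-16:30, 17:00-21:00.
Merge the second list: 01:15-05:30, 08:30-11:00.
Only in the first: 01:00-01:15, 05:30-05:45, 07:15-08:30, 11:00-16:30, 17:00-21:00.
Only in the second: none.
Together these are the periods covered by exactly one.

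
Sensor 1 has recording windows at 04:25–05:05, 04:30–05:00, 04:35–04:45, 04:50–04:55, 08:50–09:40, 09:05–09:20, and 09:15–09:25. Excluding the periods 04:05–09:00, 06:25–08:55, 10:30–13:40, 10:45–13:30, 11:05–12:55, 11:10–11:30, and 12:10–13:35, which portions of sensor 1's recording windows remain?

09:00–09:40

Merge the first list: 04:25–05:05, 08:50–09:40.
Merge the second list: 04:05–09:00, 10:30–13:40.
04:25–05:05: entirely removed.
08:50–09:40 \ B = 09:00–09:40.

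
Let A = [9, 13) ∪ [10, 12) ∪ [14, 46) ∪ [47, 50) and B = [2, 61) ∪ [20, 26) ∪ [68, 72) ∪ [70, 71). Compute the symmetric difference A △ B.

Merge the first list: [9, 13), [14, 46), [47, 50).
Merge the second list: [2, 61), [68, 72).
A \ B = none.
B \ A = [2, 9), [13, 14), [46, 47), [50, 61), [68, 72).
Union of the two gives the symmetric difference.

[2, 9) ∪ [13, 14) ∪ [46, 47) ∪ [50, 61) ∪ [68, 72)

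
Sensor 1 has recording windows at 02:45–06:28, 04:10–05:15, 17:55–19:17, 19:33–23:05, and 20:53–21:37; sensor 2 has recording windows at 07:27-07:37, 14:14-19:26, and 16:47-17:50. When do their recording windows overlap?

17:55–19:17

A, merged: 02:45–06:28, 17:55–19:17, 19:33–23:05.
B, merged: 07:27–07:37, 14:14–19:26.
02:45–06:28: no overlap with the second set.
17:55–19:17 meets the second set on 17:55–19:17.
19:33–23:05: no overlap with the second set.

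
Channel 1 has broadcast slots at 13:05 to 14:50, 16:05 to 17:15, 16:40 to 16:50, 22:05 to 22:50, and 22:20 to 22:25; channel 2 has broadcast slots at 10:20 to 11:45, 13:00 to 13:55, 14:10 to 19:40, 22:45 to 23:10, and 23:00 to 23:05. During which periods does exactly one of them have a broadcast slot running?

A, merged: 13:05-14:50, 16:05-17:15, 22:05-22:50.
B, merged: 10:20-11:45, 13:00-13:55, 14:10-19:40, 22:45-23:10.
A \ B = 13:55-14:10, 22:05-22:45.
B \ A = 10:20-11:45, 13:00-13:05, 14:50-16:05, 17:15-19:40, 22:50-23:10.
Union of the two gives the symmetric difference.

10:20-11:45, 13:00-13:05, 13:55-14:10, 14:50-16:05, 17:15-19:40, 22:05-22:45, 22:50-23:10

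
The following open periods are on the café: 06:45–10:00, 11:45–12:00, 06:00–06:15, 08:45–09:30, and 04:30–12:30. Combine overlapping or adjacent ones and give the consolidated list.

04:30–12:30

Sort by start: 04:30–12:30, 06:00–06:15, 06:45–10:00, 08:45–09:30, 11:45–12:00.
06:00–06:15 overlaps/touches 04:30–12:30 → extend to 04:30–12:30.
06:45–10:00 overlaps/touches 04:30–12:30 → extend to 04:30–12:30.
08:45–09:30 overlaps/touches 04:30–12:30 → extend to 04:30–12:30.
11:45–12:00 overlaps/touches 04:30–12:30 → extend to 04:30–12:30.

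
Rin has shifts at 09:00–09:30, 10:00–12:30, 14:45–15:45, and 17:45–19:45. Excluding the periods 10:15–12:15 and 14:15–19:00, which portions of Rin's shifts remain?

09:00–09:30 is untouched.
10:00–12:30 with B removed leaves 10:00–10:15, 12:15–12:30.
14:45–15:45 lies entirely inside B → drops out.
17:45–19:45 with B removed leaves 19:00–19:45.

09:00–09:30, 10:00–10:15, 12:15–12:30, 19:00–19:45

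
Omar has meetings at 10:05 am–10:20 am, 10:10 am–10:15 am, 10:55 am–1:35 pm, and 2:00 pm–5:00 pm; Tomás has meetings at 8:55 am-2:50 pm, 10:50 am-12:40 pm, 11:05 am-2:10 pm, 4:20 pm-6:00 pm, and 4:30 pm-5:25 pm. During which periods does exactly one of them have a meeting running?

Merge the first list: 10:05 am–10:20 am, 10:55 am–1:35 pm, 2:00 pm–5:00 pm.
Merge the second list: 8:55 am–2:50 pm, 4:20 pm–6:00 pm.
A but not B: 2:50 pm–4:20 pm.
B but not A: 8:55 am–10:05 am, 10:20 am–10:55 am, 1:35 pm–2:00 pm, 5:00 pm–6:00 pm.
Combining gives A △ B.

8:55 am–10:05 am, 10:20 am–10:55 am, 1:35 pm–2:00 pm, 2:50 pm–4:20 pm, 5:00 pm–6:00 pm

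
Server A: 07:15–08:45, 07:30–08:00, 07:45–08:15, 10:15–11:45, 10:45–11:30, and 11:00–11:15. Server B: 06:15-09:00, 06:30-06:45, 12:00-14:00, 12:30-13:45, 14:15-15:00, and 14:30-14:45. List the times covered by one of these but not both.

Merge the first list: 07:15-08:45, 10:15-11:45.
Merge the second list: 06:15-09:00, 12:00-14:00, 14:15-15:00.
Only in the first: 10:15-11:45.
Only in the second: 06:15-07:15, 08:45-09:00, 12:00-14:00, 14:15-15:00.
Together these are the periods covered by exactly one.

06:15-07:15, 08:45-09:00, 10:15-11:45, 12:00-14:00, 14:15-15:00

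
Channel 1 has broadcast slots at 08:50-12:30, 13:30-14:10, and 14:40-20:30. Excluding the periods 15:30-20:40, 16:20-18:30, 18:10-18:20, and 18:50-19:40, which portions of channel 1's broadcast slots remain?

Merge the second list: 15:30–20:40.
08:50–12:30 is untouched.
13:30–14:10 is untouched.
14:40–20:30 with B removed leaves 14:40–15:30.

08:50–12:30, 13:30–14:10, 14:40–15:30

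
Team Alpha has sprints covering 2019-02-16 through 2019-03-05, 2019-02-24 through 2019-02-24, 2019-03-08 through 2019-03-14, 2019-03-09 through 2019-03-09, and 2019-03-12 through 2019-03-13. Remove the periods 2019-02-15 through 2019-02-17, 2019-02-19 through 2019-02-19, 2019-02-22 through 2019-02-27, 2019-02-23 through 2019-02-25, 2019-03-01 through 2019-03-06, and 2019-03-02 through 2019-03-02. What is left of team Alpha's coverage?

2019-02-18 through 2019-02-18, 2019-02-20 through 2019-02-21, 2019-02-28 through 2019-02-28, 2019-03-08 through 2019-03-14

First set merges to 2019-02-16 through 2019-03-05, 2019-03-08 through 2019-03-14.
Second set merges to 2019-02-15 through 2019-02-17, 2019-02-19 through 2019-02-19, 2019-02-22 through 2019-02-27, 2019-03-01 through 2019-03-06.
2019-02-16 through 2019-03-05 with B removed leaves 2019-02-18 through 2019-02-18, 2019-02-20 through 2019-02-21, 2019-02-28 through 2019-02-28.
2019-03-08 through 2019-03-14 is untouched.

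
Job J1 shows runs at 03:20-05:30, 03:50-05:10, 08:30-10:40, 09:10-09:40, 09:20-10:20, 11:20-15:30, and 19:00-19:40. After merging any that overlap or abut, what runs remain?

03:20–05:30, 08:30–10:40, 11:20–15:30, 19:00–19:40

03:50–05:10 overlaps/touches 03:20–05:30 → extend to 03:20–05:30.
08:30–10:40 is disjoint → start new block.
09:10–09:40 overlaps/touches 08:30–10:40 → extend to 08:30–10:40.
09:20–10:20 overlaps/touches 08:30–10:40 → extend to 08:30–10:40.
11:20–15:30 is disjoint → start new block.
19:00–19:40 is disjoint → start new block.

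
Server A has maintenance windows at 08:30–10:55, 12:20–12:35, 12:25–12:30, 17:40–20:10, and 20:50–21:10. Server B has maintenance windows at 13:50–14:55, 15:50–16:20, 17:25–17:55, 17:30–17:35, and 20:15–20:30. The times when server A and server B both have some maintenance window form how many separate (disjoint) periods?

1

First set merges to 08:30–10:55, 12:20–12:35, 17:40–20:10, 20:50–21:10.
Second set merges to 13:50–14:55, 15:50–16:20, 17:25–17:55, 20:15–20:30.
A ∩ B = 17:40–17:55.
That is 1 disjoint piece.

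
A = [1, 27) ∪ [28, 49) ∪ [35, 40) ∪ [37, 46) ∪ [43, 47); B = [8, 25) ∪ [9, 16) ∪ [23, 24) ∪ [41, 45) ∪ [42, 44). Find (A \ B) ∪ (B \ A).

[1, 8) ∪ [25, 27) ∪ [28, 41) ∪ [45, 49)

Merge the first list: [1, 27), [28, 49).
Merge the second list: [8, 25), [41, 45).
A \ B = [1, 8), [25, 27), [28, 41), [45, 49).
B \ A = none.
Union of the two gives the symmetric difference.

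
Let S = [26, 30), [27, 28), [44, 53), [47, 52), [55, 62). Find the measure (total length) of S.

Merged: [26, 30), [44, 53), [55, 62).
Lengths: 4 + 9 + 7 = 20.

20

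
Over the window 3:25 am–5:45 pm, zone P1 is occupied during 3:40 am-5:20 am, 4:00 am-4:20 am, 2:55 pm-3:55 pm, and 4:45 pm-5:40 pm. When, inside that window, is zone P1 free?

The merged coverage is 3:40 am-5:20 am, 2:55 pm-3:55 pm, 4:45 pm-5:40 pm.
Gaps within 3:25 am-5:45 pm: 3:25 am-3:40 am, 5:20 am-2:55 pm, 3:55 pm-4:45 pm, 5:40 pm-5:45 pm.

3:25 am-3:40 am, 5:20 am-2:55 pm, 3:55 pm-4:45 pm, 5:40 pm-5:45 pm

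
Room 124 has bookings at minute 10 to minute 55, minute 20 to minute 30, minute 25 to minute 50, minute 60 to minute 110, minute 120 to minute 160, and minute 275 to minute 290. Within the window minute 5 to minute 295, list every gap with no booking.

minute 5 to minute 10, minute 55 to minute 60, minute 110 to minute 120, minute 160 to minute 275, minute 290 to minute 295

Covered (merged): minute 10 to minute 55, minute 60 to minute 110, minute 120 to minute 160, minute 275 to minute 290.
Gaps within minute 5 to minute 295: minute 5 to minute 10, minute 55 to minute 60, minute 110 to minute 120, minute 160 to minute 275, minute 290 to minute 295.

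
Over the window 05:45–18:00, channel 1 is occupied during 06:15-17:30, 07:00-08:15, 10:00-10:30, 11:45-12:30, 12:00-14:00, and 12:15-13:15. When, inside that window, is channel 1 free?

05:45–06:15, 17:30–18:00

Covered (merged): 06:15–17:30.
Uncovered inside 05:45–18:00: 05:45–06:15, 17:30–18:00.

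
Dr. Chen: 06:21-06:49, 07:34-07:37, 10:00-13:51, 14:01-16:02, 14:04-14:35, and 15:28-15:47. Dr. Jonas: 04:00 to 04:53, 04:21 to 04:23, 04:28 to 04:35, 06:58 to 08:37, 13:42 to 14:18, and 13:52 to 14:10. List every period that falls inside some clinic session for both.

A, merged: 06:21-06:49, 07:34-07:37, 10:00-13:51, 14:01-16:02.
B, merged: 04:00-04:53, 06:58-08:37, 13:42-14:18.
06:21-06:49 meets no B interval.
07:34-07:37 ∩ B → 07:34-07:37.
10:00-13:51 ∩ B → 13:42-13:51.
14:01-16:02 ∩ B → 14:01-14:18.

07:34-07:37, 13:42-13:51, 14:01-14:18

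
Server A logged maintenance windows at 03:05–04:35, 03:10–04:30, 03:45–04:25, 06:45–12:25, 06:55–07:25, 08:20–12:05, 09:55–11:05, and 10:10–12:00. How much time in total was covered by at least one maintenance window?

7 h 10 min

Merged: 03:05–04:35, 06:45–12:25.
Lengths: 1 h 30 min + 5 h 40 min = 7 h 10 min.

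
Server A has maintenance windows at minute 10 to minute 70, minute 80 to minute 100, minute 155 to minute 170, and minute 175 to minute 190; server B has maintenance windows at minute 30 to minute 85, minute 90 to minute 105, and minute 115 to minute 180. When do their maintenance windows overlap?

minute 10 to minute 70 meets the second set on minute 30 to minute 70.
minute 80 to minute 100 meets the second set on minute 80 to minute 85, minute 90 to minute 100.
minute 155 to minute 170 meets the second set on minute 155 to minute 170.
minute 175 to minute 190 meets the second set on minute 175 to minute 180.

minute 30 to minute 70, minute 80 to minute 85, minute 90 to minute 100, minute 155 to minute 170, minute 175 to minute 180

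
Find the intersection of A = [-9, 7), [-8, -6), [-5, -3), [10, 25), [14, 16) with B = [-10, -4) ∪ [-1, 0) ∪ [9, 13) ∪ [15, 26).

First set merges to [-9, 7), [10, 25).
[-9, 7) overlaps B on [-9, -4), [-1, 0).
[10, 25) overlaps B on [10, 13), [15, 25).

[-9, -4) ∪ [-1, 0) ∪ [10, 13) ∪ [15, 25)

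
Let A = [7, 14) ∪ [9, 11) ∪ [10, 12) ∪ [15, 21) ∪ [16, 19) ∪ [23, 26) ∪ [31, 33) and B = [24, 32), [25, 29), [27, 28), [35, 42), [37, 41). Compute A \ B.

[7, 14) ∪ [15, 21) ∪ [23, 24) ∪ [32, 33)

A, merged: [7, 14), [15, 21), [23, 26), [31, 33).
B, merged: [24, 32), [35, 42).
[7, 14): nothing removed.
[15, 21): nothing removed.
[23, 26) \ B = [23, 24).
[31, 33) \ B = [32, 33).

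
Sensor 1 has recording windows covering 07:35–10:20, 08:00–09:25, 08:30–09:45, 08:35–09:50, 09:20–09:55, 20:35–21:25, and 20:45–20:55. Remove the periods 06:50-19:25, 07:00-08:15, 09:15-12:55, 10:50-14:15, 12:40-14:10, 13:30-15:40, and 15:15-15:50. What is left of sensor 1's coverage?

20:35–21:25

First set merges to 07:35–10:20, 20:35–21:25.
Second set merges to 06:50–19:25.
07:35–10:20: fully covered by B → removed.
20:35–21:25: no B overlap → unchanged.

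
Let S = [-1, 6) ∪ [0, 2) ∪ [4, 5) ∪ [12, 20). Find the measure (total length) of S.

15

Merged: [-1, 6), [12, 20).
Lengths: 7 + 8 = 15.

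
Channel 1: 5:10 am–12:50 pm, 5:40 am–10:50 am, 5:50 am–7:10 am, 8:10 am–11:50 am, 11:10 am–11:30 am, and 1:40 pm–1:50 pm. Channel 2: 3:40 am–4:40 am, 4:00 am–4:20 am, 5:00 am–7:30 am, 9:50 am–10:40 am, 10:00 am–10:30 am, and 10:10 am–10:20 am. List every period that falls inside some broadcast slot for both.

Merge the first list: 5:10 am–12:50 pm, 1:40 pm–1:50 pm.
Merge the second list: 3:40 am–4:40 am, 5:00 am–7:30 am, 9:50 am–10:40 am.
5:10 am–12:50 pm overlaps B on 5:10 am–7:30 am, 9:50 am–10:40 am.
1:40 pm–1:50 pm falls entirely outside B.

5:10 am–7:30 am, 9:50 am–10:40 am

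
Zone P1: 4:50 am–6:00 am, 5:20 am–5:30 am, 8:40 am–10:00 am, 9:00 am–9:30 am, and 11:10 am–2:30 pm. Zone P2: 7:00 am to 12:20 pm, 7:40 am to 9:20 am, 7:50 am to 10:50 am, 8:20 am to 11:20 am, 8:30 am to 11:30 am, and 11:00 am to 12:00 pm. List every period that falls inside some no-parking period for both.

A, merged: 4:50 am–6:00 am, 8:40 am–10:00 am, 11:10 am–2:30 pm.
B, merged: 7:00 am–12:20 pm.
4:50 am–6:00 am: no overlap with the second set.
8:40 am–10:00 am meets the second set on 8:40 am–10:00 am.
11:10 am–2:30 pm meets the second set on 11:10 am–12:20 pm.

8:40 am–10:00 am, 11:10 am–12:20 pm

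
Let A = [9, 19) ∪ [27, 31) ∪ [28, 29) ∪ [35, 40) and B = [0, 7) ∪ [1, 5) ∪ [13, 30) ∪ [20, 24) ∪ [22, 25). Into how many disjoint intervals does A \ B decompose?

3

Merge the first list: [9, 19), [27, 31), [35, 40).
Merge the second list: [0, 7), [13, 30).
A \ B = [9, 13), [30, 31), [35, 40).
That is 3 disjoint pieces.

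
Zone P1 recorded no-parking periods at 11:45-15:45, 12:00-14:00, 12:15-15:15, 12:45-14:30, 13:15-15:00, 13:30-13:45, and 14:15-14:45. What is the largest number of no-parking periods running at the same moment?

6

Walk the sorted start/end points keeping a running depth.
The depth first hits 6 at 13:30.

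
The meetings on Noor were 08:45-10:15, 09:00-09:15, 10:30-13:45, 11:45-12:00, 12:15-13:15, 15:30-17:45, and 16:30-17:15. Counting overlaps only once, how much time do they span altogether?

7 h

Merged: 08:45-10:15, 10:30-13:45, 15:30-17:45.
Lengths: 1 h 30 min + 3 h 15 min + 2 h 15 min = 7 h.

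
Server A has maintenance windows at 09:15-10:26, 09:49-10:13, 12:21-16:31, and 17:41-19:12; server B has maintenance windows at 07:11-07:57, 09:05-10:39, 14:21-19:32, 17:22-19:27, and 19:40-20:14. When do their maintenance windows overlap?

09:15–10:26, 14:21–16:31, 17:41–19:12

Merge the first list: 09:15–10:26, 12:21–16:31, 17:41–19:12.
Merge the second list: 07:11–07:57, 09:05–10:39, 14:21–19:32, 19:40–20:14.
09:15–10:26 ∩ B → 09:15–10:26.
12:21–16:31 ∩ B → 14:21–16:31.
17:41–19:12 ∩ B → 17:41–19:12.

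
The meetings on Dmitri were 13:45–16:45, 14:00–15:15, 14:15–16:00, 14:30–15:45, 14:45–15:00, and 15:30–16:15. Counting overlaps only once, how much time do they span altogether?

Merged: 13:45–16:45.
Length: 3 h.

3 h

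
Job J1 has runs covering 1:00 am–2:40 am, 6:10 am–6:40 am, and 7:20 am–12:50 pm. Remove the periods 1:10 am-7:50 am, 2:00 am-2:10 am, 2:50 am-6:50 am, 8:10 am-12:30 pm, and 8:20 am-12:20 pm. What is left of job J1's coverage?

1:00 am–1:10 am, 7:50 am–8:10 am, 12:30 pm–12:50 pm

Merge the second list: 1:10 am–7:50 am, 8:10 am–12:30 pm.
1:00 am–2:40 am with B removed leaves 1:00 am–1:10 am.
6:10 am–6:40 am lies entirely inside B → drops out.
7:20 am–12:50 pm with B removed leaves 7:50 am–8:10 am, 12:30 pm–12:50 pm.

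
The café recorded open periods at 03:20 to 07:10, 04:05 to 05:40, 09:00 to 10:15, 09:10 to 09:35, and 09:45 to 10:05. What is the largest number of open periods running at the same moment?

Sweep endpoints in order; track running count of active intervals.
Peak of 2 reached at 04:05.

2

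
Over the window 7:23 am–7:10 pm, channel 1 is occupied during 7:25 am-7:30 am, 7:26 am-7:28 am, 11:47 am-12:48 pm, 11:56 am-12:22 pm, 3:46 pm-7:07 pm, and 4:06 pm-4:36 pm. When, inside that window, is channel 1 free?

The merged coverage is 7:25 am-7:30 am, 11:47 am-12:48 pm, 3:46 pm-7:07 pm.
Gaps within 7:23 am-7:10 pm: 7:23 am-7:25 am, 7:30 am-11:47 am, 12:48 pm-3:46 pm, 7:07 pm-7:10 pm.

7:23 am-7:25 am, 7:30 am-11:47 am, 12:48 pm-3:46 pm, 7:07 pm-7:10 pm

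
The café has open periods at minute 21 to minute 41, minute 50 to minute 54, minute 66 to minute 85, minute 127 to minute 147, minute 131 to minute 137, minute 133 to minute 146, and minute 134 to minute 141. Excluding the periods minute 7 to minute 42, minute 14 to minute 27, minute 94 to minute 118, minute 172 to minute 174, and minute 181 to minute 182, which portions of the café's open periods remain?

minute 50 to minute 54, minute 66 to minute 85, minute 127 to minute 147

A, merged: minute 21 to minute 41, minute 50 to minute 54, minute 66 to minute 85, minute 127 to minute 147.
B, merged: minute 7 to minute 42, minute 94 to minute 118, minute 172 to minute 174, minute 181 to minute 182.
minute 21 to minute 41 lies entirely inside B → drops out.
minute 50 to minute 54 is untouched.
minute 66 to minute 85 is untouched.
minute 127 to minute 147 is untouched.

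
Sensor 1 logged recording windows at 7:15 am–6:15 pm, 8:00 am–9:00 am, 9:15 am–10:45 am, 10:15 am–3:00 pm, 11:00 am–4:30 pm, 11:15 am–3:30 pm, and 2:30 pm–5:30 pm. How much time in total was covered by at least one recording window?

11 h

Merged: 7:15 am–6:15 pm.
Length: 11 h.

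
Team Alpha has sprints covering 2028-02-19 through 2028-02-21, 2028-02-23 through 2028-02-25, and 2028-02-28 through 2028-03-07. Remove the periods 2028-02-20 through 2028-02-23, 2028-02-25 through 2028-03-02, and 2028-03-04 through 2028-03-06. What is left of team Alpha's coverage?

2028-02-19 through 2028-02-19, 2028-02-24 through 2028-02-24, 2028-03-03 through 2028-03-03, 2028-03-07 through 2028-03-07

2028-02-19 through 2028-02-21 with B removed leaves 2028-02-19 through 2028-02-19.
2028-02-23 through 2028-02-25 with B removed leaves 2028-02-24 through 2028-02-24.
2028-02-28 through 2028-03-07 with B removed leaves 2028-03-03 through 2028-03-03, 2028-03-07 through 2028-03-07.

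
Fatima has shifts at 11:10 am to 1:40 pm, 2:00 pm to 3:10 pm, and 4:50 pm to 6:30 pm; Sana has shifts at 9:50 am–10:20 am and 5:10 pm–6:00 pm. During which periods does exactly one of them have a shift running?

A but not B: 11:10 am-1:40 pm, 2:00 pm-3:10 pm, 4:50 pm-5:10 pm, 6:00 pm-6:30 pm.
B but not A: 9:50 am-10:20 am.
Combining gives A △ B.

9:50 am-10:20 am, 11:10 am-1:40 pm, 2:00 pm-3:10 pm, 4:50 pm-5:10 pm, 6:00 pm-6:30 pm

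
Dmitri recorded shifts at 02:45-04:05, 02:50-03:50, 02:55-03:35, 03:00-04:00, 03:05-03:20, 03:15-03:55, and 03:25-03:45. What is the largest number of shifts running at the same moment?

6

Sweep endpoints in order; track running count of active intervals.
Peak of 6 reached at 03:15.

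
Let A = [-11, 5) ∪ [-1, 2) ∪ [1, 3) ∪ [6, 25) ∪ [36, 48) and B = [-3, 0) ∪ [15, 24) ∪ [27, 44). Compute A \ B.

A, merged: [-11, 5), [6, 25), [36, 48).
[-11, 5) \ B = [-11, -3), [0, 5).
[6, 25) \ B = [6, 15), [24, 25).
[36, 48) \ B = [44, 48).

[-11, -3) ∪ [0, 5) ∪ [6, 15) ∪ [24, 25) ∪ [44, 48)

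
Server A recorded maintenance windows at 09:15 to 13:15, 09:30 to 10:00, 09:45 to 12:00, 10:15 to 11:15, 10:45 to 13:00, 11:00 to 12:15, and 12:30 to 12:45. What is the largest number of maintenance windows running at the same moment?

Walk the sorted start/end points keeping a running depth.
The depth first hits 5 at 11:00.

5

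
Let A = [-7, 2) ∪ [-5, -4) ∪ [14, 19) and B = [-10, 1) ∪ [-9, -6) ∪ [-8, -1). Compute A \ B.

A, merged: [-7, 2), [14, 19).
B, merged: [-10, 1).
[-7, 2) with B removed leaves [1, 2).
[14, 19) is untouched.

[1, 2) ∪ [14, 19)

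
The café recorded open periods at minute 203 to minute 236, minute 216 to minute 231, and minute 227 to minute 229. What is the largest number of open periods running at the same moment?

Walk the sorted start/end points keeping a running depth.
The depth first hits 3 at minute 227.

3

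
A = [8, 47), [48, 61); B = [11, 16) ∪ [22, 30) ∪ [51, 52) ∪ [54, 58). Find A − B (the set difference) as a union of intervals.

[8, 47) with B removed leaves [8, 11), [16, 22), [30, 47).
[48, 61) with B removed leaves [48, 51), [52, 54), [58, 61).

[8, 11) ∪ [16, 22) ∪ [30, 47) ∪ [48, 51) ∪ [52, 54) ∪ [58, 61)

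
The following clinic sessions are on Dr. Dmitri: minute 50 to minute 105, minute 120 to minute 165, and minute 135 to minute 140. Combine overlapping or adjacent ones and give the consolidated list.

minute 50 to minute 105, minute 120 to minute 165

minute 120 to minute 165 is disjoint → start new block.
minute 135 to minute 140 overlaps/touches minute 120 to minute 165 → extend to minute 120 to minute 165.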